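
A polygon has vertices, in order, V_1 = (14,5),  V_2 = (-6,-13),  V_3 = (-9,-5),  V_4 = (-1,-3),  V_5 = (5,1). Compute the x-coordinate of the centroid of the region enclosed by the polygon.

-67/288

Apply the shoelace formula. First the cross-terms c_i = x_i·y_{i+1} − x_{i+1}·y_i:
  -152, -87, 22, 14, 11  ⇒  2A = -192, A = -96.
Then Σ (x_i + x_{i+1})·c_i = 134, so x̄ = 134 / (6·(-96)) = -67/288.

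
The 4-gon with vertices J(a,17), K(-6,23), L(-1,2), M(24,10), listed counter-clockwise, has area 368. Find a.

21

Write out the shoelace sum; only the two edges meeting at J involve a:
2·Area = [(24·17 − a·10) + (a·23 − (-6)·17)] + -47
       = 13·a + 463 = 736
⇒ a = 21.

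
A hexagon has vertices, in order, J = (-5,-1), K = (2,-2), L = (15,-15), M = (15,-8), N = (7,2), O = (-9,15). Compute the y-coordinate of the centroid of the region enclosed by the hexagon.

10/41

Apply the shoelace formula. First the cross-terms c_i = x_i·y_{i+1} − x_{i+1}·y_i:
  12, 0, 105, 86, 123, 84  ⇒  2A = 410, A = 205.
Then Σ (y_i + y_{i+1})·c_i = 300, so ȳ = 300 / (6·205) = 10/41.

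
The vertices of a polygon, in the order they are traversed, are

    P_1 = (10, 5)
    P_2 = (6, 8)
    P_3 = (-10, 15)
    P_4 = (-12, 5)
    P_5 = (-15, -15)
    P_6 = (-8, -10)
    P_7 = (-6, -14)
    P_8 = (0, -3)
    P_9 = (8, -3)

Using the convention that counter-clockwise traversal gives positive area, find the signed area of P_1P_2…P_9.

Apply Gauss's area formula: 2A = Σ (x_i·y_{i+1} − x_{i+1}·y_i), indices taken mod 9.
Σ = (50) + (170) + (130) + (255) + (30) + (52) + (18) + (24) + (70) = 799
Signed area = Σ/2 = 399.5 (positive ⇒ counter-clockwise traversal).

399.5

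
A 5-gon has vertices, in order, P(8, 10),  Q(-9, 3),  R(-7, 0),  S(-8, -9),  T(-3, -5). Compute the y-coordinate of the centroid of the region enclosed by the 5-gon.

Apply the shoelace (surveyor's) formula. First the cross-terms c_i = x_i·y_{i+1} − x_{i+1}·y_i:
  114, 21, 63, 13, 10  ⇒  2A = 221, A = 110.5.
Then Σ (y_i + y_{i+1})·c_i = 846, so ȳ = 846 / (6·110.5) = 282/221.

282/221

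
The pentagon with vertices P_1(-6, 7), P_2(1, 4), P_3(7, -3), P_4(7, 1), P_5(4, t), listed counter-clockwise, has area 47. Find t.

Write out the shoelace sum; only the two edges meeting at P_5 involve t:
2·Area = [(7·t − 4·1) + (4·7 − (-6)·t)] + -34
       = 13·t + -10 = 94
⇒ t = 8.

8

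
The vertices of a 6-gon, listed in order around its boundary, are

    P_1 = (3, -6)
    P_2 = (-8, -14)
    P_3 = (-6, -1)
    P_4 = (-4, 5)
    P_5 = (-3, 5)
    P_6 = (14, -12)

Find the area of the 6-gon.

143.5

Σ = (-90) + (-76) + (-34) + (-5) + (-34) + (-48) = -287
Area = |Σ|/2 = 143.5.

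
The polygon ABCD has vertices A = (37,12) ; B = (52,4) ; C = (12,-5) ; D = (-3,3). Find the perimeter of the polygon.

116

|AB| = √((15)² + (-8)²) = √289 = 17
|BC| = √((-40)² + (-9)²) = √1681 = 41
|CD| = √((-15)² + (8)²) = √289 = 17
|DA| = √((40)² + (9)²) = √1681 = 41
Perimeter = 17 + 41 + 17 + 41 = 116.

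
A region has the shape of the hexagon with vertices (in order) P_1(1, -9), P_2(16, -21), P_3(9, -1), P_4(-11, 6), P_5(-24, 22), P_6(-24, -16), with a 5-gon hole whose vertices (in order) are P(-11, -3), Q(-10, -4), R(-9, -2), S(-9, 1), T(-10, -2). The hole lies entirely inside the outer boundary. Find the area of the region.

Outer boundary:
Apply the surveyor's formula: 2A = Σ (x_i·y_{i+1} − x_{i+1}·y_i), indices taken mod 6.
P_1→P_2: (1)(-21) − (16)(-9) = 123
P_2→P_3: (16)(-1) − (9)(-21) = 173
P_3→P_4: (9)(6) − (-11)(-1) = 43
P_4→P_5: (-11)(22) − (-24)(6) = -98
P_5→P_6: (-24)(-16) − (-24)(22) = 912
P_6→P_1: (-24)(-9) − (1)(-16) = 232
Σ = 1385
Area = |Σ|/2 = 692.5.
Hole:
Σ = (14) + (-16) + (-27) + (28) + (8) = 7
Area = |Σ|/2 = 3.5.
Net area = 692.5 − 3.5 = 689.

689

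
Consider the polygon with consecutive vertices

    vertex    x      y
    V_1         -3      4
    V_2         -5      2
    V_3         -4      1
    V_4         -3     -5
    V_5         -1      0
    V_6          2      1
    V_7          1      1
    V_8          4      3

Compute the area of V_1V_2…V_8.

Cross-terms: 14, 3, 23, -5, -1, 1, -1, 25  ⇒  Σ = 59
Area = |Σ|/2 = 29.5.

29.5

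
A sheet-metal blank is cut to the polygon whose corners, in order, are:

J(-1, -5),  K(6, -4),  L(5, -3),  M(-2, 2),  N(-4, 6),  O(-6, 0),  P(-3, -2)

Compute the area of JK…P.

48.5

Apply the shoelace (surveyor's) formula: 2A = Σ (x_i·y_{i+1} − x_{i+1}·y_i), indices taken mod 7.
J→K: (-1)(-4) − (6)(-5) = 34
K→L: (6)(-3) − (5)(-4) = 2
L→M: (5)(2) − (-2)(-3) = 4
M→N: (-2)(6) − (-4)(2) = -4
N→O: (-4)(0) − (-6)(6) = 36
O→P: (-6)(-2) − (-3)(0) = 12
P→J: (-3)(-5) − (-1)(-2) = 13
Σ = 97
Area = |Σ|/2 = 48.5.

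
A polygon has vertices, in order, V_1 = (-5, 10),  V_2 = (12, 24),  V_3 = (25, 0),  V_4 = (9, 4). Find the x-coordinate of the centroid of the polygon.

Apply Gauss's area formula. First the cross-terms c_i = x_i·y_{i+1} − x_{i+1}·y_i:
  -240, -600, 100, 110  ⇒  2A = -630, A = -315.
Then Σ (x_i + x_{i+1})·c_i = -20040, so x̄ = -20040 / (6·(-315)) = 668/63.

668/63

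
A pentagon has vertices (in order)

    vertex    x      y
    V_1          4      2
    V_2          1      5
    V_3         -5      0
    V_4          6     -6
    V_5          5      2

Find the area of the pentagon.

Apply the shoelace formula: 2A = Σ (x_i·y_{i+1} − x_{i+1}·y_i), indices taken mod 5.
Σ = (18) + (25) + (30) + (42) + (2) = 117
Area = |Σ|/2 = 58.5.

58.5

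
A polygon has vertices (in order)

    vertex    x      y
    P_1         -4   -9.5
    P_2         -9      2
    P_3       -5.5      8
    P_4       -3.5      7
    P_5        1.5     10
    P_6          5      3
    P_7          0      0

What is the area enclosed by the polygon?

128

Apply the shoelace (surveyor's) formula: 2A = Σ (x_i·y_{i+1} − x_{i+1}·y_i), indices taken mod 7.
Σ = (-93.5) + (-61) + (-10.5) + (-45.5) + (-45.5) + (0) + (0) = -256
Area = |Σ|/2 = 128.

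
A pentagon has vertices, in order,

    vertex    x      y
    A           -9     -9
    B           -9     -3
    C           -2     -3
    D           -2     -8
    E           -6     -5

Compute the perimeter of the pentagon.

|AB| = √((0)² + (6)²) = √36 = 6
|BC| = √((7)² + (0)²) = √49 = 7
|CD| = √((0)² + (-5)²) = √25 = 5
|DE| = √((-4)² + (3)²) = √25 = 5
|EA| = √((-3)² + (-4)²) = √25 = 5
Perimeter = 6 + 7 + 5 + 5 + 5 = 28.

28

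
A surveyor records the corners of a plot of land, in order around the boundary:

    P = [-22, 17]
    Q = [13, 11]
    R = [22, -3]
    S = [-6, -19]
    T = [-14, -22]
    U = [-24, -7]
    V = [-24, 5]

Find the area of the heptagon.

1165

Apply the shoelace formula: 2A = Σ (x_i·y_{i+1} − x_{i+1}·y_i), indices taken mod 7.
Σ = (-463) + (-281) + (-436) + (-134) + (-430) + (-288) + (-298) = -2330
Area = |Σ|/2 = 1165.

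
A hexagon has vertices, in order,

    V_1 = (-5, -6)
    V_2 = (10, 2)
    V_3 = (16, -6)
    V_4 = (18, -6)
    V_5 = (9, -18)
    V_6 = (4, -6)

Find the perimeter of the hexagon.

|V_1V_2| = √((15)² + (8)²) = √289 = 17
|V_2V_3| = √((6)² + (-8)²) = √100 = 10
|V_3V_4| = √((2)² + (0)²) = √4 = 2
|V_4V_5| = √((-9)² + (-12)²) = √225 = 15
|V_5V_6| = √((-5)² + (12)²) = √169 = 13
|V_6V_1| = √((-9)² + (0)²) = √81 = 9
Perimeter = 17 + 10 + 2 + 15 + 13 + 9 = 66.

66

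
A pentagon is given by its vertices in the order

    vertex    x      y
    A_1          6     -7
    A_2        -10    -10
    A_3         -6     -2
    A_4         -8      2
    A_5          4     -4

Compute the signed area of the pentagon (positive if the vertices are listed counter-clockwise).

-89

Apply the shoelace formula: 2A = Σ (x_i·y_{i+1} − x_{i+1}·y_i), indices taken mod 5.
Σ = (-130) + (-40) + (-28) + (24) + (-4) = -178
Signed area = Σ/2 = -89 (negative ⇒ clockwise traversal).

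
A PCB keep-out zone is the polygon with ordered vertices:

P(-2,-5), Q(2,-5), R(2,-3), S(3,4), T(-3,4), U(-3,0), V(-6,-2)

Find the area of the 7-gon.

Cross-terms: 20, 4, 17, 24, 12, 6, 26  ⇒  Σ = 109
Area = |Σ|/2 = 54.5.

54.5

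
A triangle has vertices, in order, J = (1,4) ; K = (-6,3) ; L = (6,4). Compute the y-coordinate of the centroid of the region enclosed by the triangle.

11/3

Apply the shoelace (surveyor's) formula. First the cross-terms c_i = x_i·y_{i+1} − x_{i+1}·y_i:
  27, -42, 20  ⇒  2A = 5, A = 2.5.
Then Σ (y_i + y_{i+1})·c_i = 55, so ȳ = 55 / (6·2.5) = 11/3.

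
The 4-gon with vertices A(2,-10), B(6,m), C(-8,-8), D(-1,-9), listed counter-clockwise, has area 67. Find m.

3

The doubled signed area Σ (x_i y_{i+1} − x_{i+1} y_i) is linear in m.
With m=0 it equals 104; the coefficient of m is 10 (from the two edges through B).
So 10·m + 104 = 2·67 = 134 ⇒ m = 3.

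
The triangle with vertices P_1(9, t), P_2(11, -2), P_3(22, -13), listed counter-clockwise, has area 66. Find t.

Write out the shoelace sum; only the two edges meeting at P_1 involve t:
2·Area = [(22·t − 9·(-13)) + (9·(-2) − 11·t)] + -99
       = 11·t + 0 = 132
⇒ t = 12.

12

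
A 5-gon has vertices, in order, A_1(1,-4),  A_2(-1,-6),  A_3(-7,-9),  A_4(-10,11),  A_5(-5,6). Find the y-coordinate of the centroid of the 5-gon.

Apply the shoelace (surveyor's) formula. First the cross-terms c_i = x_i·y_{i+1} − x_{i+1}·y_i:
  -10, -33, -167, -5, 14  ⇒  2A = -201, A = -100.5.
Then Σ (y_i + y_{i+1})·c_i = 204, so ȳ = 204 / (6·(-100.5)) = -68/201.

-68/201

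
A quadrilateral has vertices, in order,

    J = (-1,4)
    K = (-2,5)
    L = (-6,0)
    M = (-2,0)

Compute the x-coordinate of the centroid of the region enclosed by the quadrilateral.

-3

Apply the shoelace (surveyor's) formula. First the cross-terms c_i = x_i·y_{i+1} − x_{i+1}·y_i:
  3, 30, 0, -8  ⇒  2A = 25, A = 12.5.
Then Σ (x_i + x_{i+1})·c_i = -225, so x̄ = -225 / (6·12.5) = -3.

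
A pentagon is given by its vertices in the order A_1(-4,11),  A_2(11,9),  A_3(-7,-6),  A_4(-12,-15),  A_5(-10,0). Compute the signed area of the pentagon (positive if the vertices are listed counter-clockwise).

Σ = (-157) + (-3) + (33) + (-150) + (-110) = -387
Signed area = Σ/2 = -193.5 (negative ⇒ clockwise traversal).

-193.5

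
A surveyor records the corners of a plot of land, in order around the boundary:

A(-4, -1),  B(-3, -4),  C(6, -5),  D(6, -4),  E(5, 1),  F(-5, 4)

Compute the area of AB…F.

Σ = (13) + (39) + (6) + (26) + (25) + (21) = 130
Area = |Σ|/2 = 65.

65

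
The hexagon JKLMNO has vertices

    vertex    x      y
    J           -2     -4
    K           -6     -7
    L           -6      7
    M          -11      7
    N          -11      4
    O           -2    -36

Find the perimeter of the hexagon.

100

|JK| = √((-4)² + (-3)²) = √25 = 5
|KL| = √((0)² + (14)²) = √196 = 14
|LM| = √((-5)² + (0)²) = √25 = 5
|MN| = √((0)² + (-3)²) = √9 = 3
|NO| = √((9)² + (-40)²) = √1681 = 41
|OJ| = √((0)² + (32)²) = √1024 = 32
Perimeter = 5 + 14 + 5 + 3 + 41 + 32 = 100.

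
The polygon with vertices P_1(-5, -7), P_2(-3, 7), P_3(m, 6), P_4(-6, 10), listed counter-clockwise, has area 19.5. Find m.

-5

Write out the shoelace sum; only the two edges meeting at P_3 involve m:
2·Area = [((-3)·6 − m·7) + (m·10 − (-6)·6)] + 36
       = 3·m + 54 = 39
⇒ m = -5.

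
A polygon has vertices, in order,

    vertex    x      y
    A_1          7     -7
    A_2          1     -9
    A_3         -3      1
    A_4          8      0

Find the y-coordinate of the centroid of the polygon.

-248/73

Apply Gauss's area formula. First the cross-terms c_i = x_i·y_{i+1} − x_{i+1}·y_i:
  -56, -26, -8, -56  ⇒  2A = -146, A = -73.
Then Σ (y_i + y_{i+1})·c_i = 1488, so ȳ = 1488 / (6·(-73)) = -248/73.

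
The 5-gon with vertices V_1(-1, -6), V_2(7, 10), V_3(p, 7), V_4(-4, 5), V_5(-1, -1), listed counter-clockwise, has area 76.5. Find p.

-6

The doubled signed area Σ (x_i y_{i+1} − x_{i+1} y_i) is linear in p.
With p=0 it equals 123; the coefficient of p is -5 (from the two edges through V_3).
So -5·p + 123 = 2·76.5 = 153 ⇒ p = -6.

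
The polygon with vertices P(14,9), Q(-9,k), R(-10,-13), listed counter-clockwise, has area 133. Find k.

-1

Write out the shoelace sum; only the two edges meeting at Q involve k:
2·Area = [(14·k − (-9)·9) + ((-9)·(-13) − (-10)·k)] + 92
       = 24·k + 290 = 266
⇒ k = -1.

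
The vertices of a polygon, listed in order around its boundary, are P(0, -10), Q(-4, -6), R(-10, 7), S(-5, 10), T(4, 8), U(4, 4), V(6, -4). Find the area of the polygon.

Σ = (-40) + (-88) + (-65) + (-80) + (-16) + (-40) + (-60) = -389
Area = |Σ|/2 = 194.5.

194.5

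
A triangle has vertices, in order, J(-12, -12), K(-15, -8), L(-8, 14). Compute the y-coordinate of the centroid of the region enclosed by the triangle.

-2

Apply Gauss's area formula. First the cross-terms c_i = x_i·y_{i+1} − x_{i+1}·y_i:
  -84, -274, 264  ⇒  2A = -94, A = -47.
Then Σ (y_i + y_{i+1})·c_i = 564, so ȳ = 564 / (6·(-47)) = -2.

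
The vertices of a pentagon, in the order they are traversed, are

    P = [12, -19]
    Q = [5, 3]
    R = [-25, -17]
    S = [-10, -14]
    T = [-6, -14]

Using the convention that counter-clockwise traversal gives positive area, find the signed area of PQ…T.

Σ = (131) + (-10) + (180) + (56) + (282) = 639
Signed area = Σ/2 = 319.5 (positive ⇒ counter-clockwise traversal).

319.5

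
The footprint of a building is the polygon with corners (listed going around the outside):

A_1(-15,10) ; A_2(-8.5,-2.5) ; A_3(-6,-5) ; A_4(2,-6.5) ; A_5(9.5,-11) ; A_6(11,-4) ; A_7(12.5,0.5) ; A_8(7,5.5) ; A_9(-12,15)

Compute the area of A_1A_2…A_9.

359.25

Apply Gauss's area formula: 2A = Σ (x_i·y_{i+1} − x_{i+1}·y_i), indices taken mod 9.
Cross-terms: 122.5, 27.5, 49, 39.75, 83, 55.5, 65.25, 171, 105  ⇒  Σ = 718.5
Area = |Σ|/2 = 359.25.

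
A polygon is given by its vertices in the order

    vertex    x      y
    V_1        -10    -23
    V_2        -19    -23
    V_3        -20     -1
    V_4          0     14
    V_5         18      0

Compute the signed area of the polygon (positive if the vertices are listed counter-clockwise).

Apply the shoelace (surveyor's) formula: 2A = Σ (x_i·y_{i+1} − x_{i+1}·y_i), indices taken mod 5.
V_1→V_2: (-10)(-23) − (-19)(-23) = -207
V_2→V_3: (-19)(-1) − (-20)(-23) = -441
V_3→V_4: (-20)(14) − (0)(-1) = -280
V_4→V_5: (0)(0) − (18)(14) = -252
V_5→V_1: (18)(-23) − (-10)(0) = -414
Σ = -1594
Signed area = Σ/2 = -797 (negative ⇒ clockwise traversal).

-797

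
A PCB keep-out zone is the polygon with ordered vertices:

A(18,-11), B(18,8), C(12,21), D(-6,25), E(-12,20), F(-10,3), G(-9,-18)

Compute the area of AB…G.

Apply the surveyor's formula: 2A = Σ (x_i·y_{i+1} − x_{i+1}·y_i), indices taken mod 7.
Σ = (342) + (282) + (426) + (180) + (164) + (207) + (423) = 2024
Area = |Σ|/2 = 1012.

1012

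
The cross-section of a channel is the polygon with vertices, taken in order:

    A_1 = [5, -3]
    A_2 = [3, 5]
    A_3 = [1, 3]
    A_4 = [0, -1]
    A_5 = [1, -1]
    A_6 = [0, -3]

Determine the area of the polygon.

25

Cross-terms: 34, 4, -1, 1, -3, 15  ⇒  Σ = 50
Area = |Σ|/2 = 25.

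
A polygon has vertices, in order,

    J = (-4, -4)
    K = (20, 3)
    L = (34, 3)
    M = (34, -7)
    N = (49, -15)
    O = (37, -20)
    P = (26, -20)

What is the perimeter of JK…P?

124

|JK| = √((24)² + (7)²) = √625 = 25
|KL| = √((14)² + (0)²) = √196 = 14
|LM| = √((0)² + (-10)²) = √100 = 10
|MN| = √((15)² + (-8)²) = √289 = 17
|NO| = √((-12)² + (-5)²) = √169 = 13
|OP| = √((-11)² + (0)²) = √121 = 11
|PJ| = √((-30)² + (16)²) = √1156 = 34
Perimeter = 25 + 14 + 10 + 17 + 13 + 11 + 34 = 124.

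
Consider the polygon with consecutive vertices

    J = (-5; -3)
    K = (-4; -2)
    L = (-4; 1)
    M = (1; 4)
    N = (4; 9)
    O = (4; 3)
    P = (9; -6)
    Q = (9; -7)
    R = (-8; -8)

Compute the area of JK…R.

133

Apply Gauss's area formula: 2A = Σ (x_i·y_{i+1} − x_{i+1}·y_i), indices taken mod 9.
Σ = (-2) + (-12) + (-17) + (-7) + (-24) + (-51) + (-9) + (-128) + (-16) = -266
Area = |Σ|/2 = 133.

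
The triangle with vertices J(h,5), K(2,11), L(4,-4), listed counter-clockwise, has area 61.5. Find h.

The doubled signed area Σ (x_i y_{i+1} − x_{i+1} y_i) is linear in h.
With h=0 it equals -42; the coefficient of h is 15 (from the two edges through J).
So 15·h + -42 = 2·61.5 = 123 ⇒ h = 11.

11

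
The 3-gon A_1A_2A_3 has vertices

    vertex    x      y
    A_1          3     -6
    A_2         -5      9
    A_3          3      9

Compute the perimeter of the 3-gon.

|A_1A_2| = √((-8)² + (15)²) = √289 = 17
|A_2A_3| = √((8)² + (0)²) = √64 = 8
|A_3A_1| = √((0)² + (-15)²) = √225 = 15
Perimeter = 17 + 8 + 15 = 40.

40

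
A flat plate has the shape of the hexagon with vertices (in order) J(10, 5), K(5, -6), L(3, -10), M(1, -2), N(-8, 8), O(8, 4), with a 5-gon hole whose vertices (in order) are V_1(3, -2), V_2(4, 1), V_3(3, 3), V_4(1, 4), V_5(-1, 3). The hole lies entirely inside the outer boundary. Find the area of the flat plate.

94

Outer boundary:
Cross-terms: -85, -32, 4, -8, -96, 0  ⇒  Σ = -217
Area = |Σ|/2 = 108.5.
Hole:
Apply the shoelace (surveyor's) formula: 2A = Σ (x_i·y_{i+1} − x_{i+1}·y_i), indices taken mod 5.
Σ = (11) + (9) + (9) + (7) + (-7) = 29
Area = |Σ|/2 = 14.5.
Net area = 108.5 − 14.5 = 94.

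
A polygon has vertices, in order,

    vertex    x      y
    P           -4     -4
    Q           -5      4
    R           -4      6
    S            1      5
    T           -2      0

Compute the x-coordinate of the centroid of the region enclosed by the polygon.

Apply the shoelace (surveyor's) formula. First the cross-terms c_i = x_i·y_{i+1} − x_{i+1}·y_i:
  -36, -14, -26, 10, 8  ⇒  2A = -58, A = -29.
Then Σ (x_i + x_{i+1})·c_i = 470, so x̄ = 470 / (6·(-29)) = -235/87.

-235/87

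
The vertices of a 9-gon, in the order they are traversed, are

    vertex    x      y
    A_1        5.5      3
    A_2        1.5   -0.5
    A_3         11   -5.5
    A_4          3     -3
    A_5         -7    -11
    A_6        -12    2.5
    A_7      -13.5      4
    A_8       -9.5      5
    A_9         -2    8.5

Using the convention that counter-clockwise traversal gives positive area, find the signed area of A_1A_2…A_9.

Σ = (-7.25) + (-2.75) + (-16.5) + (-54) + (-149.5) + (-14.25) + (-29.5) + (-70.75) + (-52.75) = -397.25
Signed area = Σ/2 = -198.625 (negative ⇒ clockwise traversal).

-198.625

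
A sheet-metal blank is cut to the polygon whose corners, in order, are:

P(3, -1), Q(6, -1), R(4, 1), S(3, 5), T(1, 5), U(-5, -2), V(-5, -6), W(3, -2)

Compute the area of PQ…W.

57

P→Q: (3)(-1) − (6)(-1) = 3
Q→R: (6)(1) − (4)(-1) = 10
R→S: (4)(5) − (3)(1) = 17
S→T: (3)(5) − (1)(5) = 10
T→U: (1)(-2) − (-5)(5) = 23
U→V: (-5)(-6) − (-5)(-2) = 20
V→W: (-5)(-2) − (3)(-6) = 28
W→P: (3)(-1) − (3)(-2) = 3
Σ = 114
Area = |Σ|/2 = 57.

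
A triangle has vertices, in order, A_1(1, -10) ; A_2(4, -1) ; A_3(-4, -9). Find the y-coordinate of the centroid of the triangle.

Apply Gauss's area formula. First the cross-terms c_i = x_i·y_{i+1} − x_{i+1}·y_i:
  39, -40, 49  ⇒  2A = 48, A = 24.
Then Σ (y_i + y_{i+1})·c_i = -960, so ȳ = -960 / (6·24) = -20/3.

-20/3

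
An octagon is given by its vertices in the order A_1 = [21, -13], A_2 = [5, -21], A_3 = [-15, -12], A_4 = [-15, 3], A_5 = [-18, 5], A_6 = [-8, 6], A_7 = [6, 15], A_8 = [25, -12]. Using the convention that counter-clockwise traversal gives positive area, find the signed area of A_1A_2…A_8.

Apply the shoelace (surveyor's) formula: 2A = Σ (x_i·y_{i+1} − x_{i+1}·y_i), indices taken mod 8.
Cross-terms: -376, -375, -225, -21, -68, -156, -447, -73  ⇒  Σ = -1741
Signed area = Σ/2 = -870.5 (negative ⇒ clockwise traversal).

-870.5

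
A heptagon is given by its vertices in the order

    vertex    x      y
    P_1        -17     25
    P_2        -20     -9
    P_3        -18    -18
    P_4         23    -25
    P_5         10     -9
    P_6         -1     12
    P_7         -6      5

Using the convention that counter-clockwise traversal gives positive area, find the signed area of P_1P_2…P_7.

935.5

Σ = (653) + (198) + (864) + (43) + (111) + (67) + (-65) = 1871
Signed area = Σ/2 = 935.5 (positive ⇒ counter-clockwise traversal).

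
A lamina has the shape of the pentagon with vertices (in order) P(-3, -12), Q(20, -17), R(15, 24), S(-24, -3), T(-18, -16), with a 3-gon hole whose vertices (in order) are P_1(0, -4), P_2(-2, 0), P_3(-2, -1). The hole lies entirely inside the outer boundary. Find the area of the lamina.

1026.5

Outer boundary:
Σ = (291) + (735) + (531) + (330) + (168) = 2055
Area = |Σ|/2 = 1027.5.
Hole:
Apply the shoelace formula: 2A = Σ (x_i·y_{i+1} − x_{i+1}·y_i), indices taken mod 3.
Cross-terms: -8, 2, 8  ⇒  Σ = 2
Area = |Σ|/2 = 1.
Net area = 1027.5 − 1 = 1026.5.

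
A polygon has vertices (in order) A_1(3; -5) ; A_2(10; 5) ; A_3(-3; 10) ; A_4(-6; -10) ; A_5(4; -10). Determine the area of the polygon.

Apply the surveyor's formula: 2A = Σ (x_i·y_{i+1} − x_{i+1}·y_i), indices taken mod 5.
Σ = (65) + (115) + (90) + (100) + (10) = 380
Area = |Σ|/2 = 190.

190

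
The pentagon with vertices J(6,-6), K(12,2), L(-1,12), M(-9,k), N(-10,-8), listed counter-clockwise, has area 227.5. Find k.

The doubled signed area Σ (x_i y_{i+1} − x_{i+1} y_i) is linear in k.
With k=0 it equals 518; the coefficient of k is 9 (from the two edges through M).
So 9·k + 518 = 2·227.5 = 455 ⇒ k = -7.

-7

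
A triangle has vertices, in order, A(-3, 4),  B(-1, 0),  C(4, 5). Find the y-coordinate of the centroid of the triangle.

Apply the surveyor's formula. First the cross-terms c_i = x_i·y_{i+1} − x_{i+1}·y_i:
  4, -5, 31  ⇒  2A = 30, A = 15.
Then Σ (y_i + y_{i+1})·c_i = 270, so ȳ = 270 / (6·15) = 3.

3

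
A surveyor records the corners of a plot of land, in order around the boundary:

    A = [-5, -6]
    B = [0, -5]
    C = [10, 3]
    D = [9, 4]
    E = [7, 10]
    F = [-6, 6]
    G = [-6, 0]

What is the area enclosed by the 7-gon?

162

A→B: (-5)(-5) − (0)(-6) = 25
B→C: (0)(3) − (10)(-5) = 50
C→D: (10)(4) − (9)(3) = 13
D→E: (9)(10) − (7)(4) = 62
E→F: (7)(6) − (-6)(10) = 102
F→G: (-6)(0) − (-6)(6) = 36
G→A: (-6)(-6) − (-5)(0) = 36
Σ = 324
Area = |Σ|/2 = 162.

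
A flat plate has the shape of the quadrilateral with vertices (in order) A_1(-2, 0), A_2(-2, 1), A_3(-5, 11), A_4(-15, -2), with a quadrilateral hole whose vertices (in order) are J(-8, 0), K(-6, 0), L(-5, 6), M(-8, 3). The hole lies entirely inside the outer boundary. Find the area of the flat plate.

Outer boundary:
Apply the shoelace (surveyor's) formula: 2A = Σ (x_i·y_{i+1} − x_{i+1}·y_i), indices taken mod 4.
Σ = (-2) + (-17) + (175) + (-4) = 152
Area = |Σ|/2 = 76.
Hole:
Σ = (0) + (-36) + (33) + (24) = 21
Area = |Σ|/2 = 10.5.
Net area = 76 − 10.5 = 65.5.

65.5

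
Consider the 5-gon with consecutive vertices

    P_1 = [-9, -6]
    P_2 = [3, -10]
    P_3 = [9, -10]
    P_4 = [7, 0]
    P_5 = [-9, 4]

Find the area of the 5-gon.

178

Σ = (108) + (60) + (70) + (28) + (90) = 356
Area = |Σ|/2 = 178.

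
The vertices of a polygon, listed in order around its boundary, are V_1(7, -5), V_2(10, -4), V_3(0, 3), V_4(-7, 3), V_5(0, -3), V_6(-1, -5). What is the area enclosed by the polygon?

65.5

Apply the shoelace (surveyor's) formula: 2A = Σ (x_i·y_{i+1} − x_{i+1}·y_i), indices taken mod 6.
Σ = (22) + (30) + (21) + (21) + (-3) + (40) = 131
Area = |Σ|/2 = 65.5.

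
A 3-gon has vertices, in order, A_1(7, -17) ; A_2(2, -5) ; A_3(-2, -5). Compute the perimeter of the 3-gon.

|A_1A_2| = √((-5)² + (12)²) = √169 = 13
|A_2A_3| = √((-4)² + (0)²) = √16 = 4
|A_3A_1| = √((9)² + (-12)²) = √225 = 15
Perimeter = 13 + 4 + 15 = 32.

32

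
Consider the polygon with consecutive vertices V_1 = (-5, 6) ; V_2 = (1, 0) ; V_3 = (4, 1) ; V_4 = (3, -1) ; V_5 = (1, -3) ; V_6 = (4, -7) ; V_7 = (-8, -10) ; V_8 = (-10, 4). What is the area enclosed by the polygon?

141.5

Apply Gauss's area formula: 2A = Σ (x_i·y_{i+1} − x_{i+1}·y_i), indices taken mod 8.
Σ = (-6) + (1) + (-7) + (-8) + (5) + (-96) + (-132) + (-40) = -283
Area = |Σ|/2 = 141.5.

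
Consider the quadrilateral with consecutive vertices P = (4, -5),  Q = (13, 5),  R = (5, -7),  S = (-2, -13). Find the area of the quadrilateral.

Apply the surveyor's formula: 2A = Σ (x_i·y_{i+1} − x_{i+1}·y_i), indices taken mod 4.
Σ = (85) + (-116) + (-79) + (62) = -48
Area = |Σ|/2 = 24.

24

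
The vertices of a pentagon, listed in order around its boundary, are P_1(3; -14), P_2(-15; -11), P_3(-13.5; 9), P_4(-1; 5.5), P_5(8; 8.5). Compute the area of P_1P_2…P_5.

390.875

Σ = (-243) + (-283.5) + (-65.25) + (-52.5) + (-137.5) = -781.75
Area = |Σ|/2 = 390.875.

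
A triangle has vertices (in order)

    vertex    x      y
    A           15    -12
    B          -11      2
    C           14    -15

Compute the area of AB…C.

46

Apply Gauss's area formula: 2A = Σ (x_i·y_{i+1} − x_{i+1}·y_i), indices taken mod 3.
Σ = (-102) + (137) + (57) = 92
Area = |Σ|/2 = 46.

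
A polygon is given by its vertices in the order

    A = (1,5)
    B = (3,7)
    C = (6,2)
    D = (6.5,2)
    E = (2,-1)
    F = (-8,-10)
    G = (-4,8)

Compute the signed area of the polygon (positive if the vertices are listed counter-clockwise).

Apply the shoelace (surveyor's) formula: 2A = Σ (x_i·y_{i+1} − x_{i+1}·y_i), indices taken mod 7.
A→B: (1)(7) − (3)(5) = -8
B→C: (3)(2) − (6)(7) = -36
C→D: (6)(2) − (6.5)(2) = -1
D→E: (6.5)(-1) − (2)(2) = -10.5
E→F: (2)(-10) − (-8)(-1) = -28
F→G: (-8)(8) − (-4)(-10) = -104
G→A: (-4)(5) − (1)(8) = -28
Σ = -215.5
Signed area = Σ/2 = -107.75 (negative ⇒ clockwise traversal).

-107.75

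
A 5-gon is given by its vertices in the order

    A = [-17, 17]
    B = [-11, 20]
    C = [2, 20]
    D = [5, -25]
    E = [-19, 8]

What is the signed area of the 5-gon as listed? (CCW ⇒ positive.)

-592.5

Apply Gauss's area formula: 2A = Σ (x_i·y_{i+1} − x_{i+1}·y_i), indices taken mod 5.
Σ = (-153) + (-260) + (-150) + (-435) + (-187) = -1185
Signed area = Σ/2 = -592.5 (negative ⇒ clockwise traversal).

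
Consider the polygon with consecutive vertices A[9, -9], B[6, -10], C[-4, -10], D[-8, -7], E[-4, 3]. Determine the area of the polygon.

Apply Gauss's area formula: 2A = Σ (x_i·y_{i+1} − x_{i+1}·y_i), indices taken mod 5.
Cross-terms: -36, -100, -52, -52, 9  ⇒  Σ = -231
Area = |Σ|/2 = 115.5.

115.5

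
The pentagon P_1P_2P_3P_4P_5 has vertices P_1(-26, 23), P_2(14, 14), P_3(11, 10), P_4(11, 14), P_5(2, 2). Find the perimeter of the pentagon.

100

|P_1P_2| = √((40)² + (-9)²) = √1681 = 41
|P_2P_3| = √((-3)² + (-4)²) = √25 = 5
|P_3P_4| = √((0)² + (4)²) = √16 = 4
|P_4P_5| = √((-9)² + (-12)²) = √225 = 15
|P_5P_1| = √((-28)² + (21)²) = √1225 = 35
Perimeter = 41 + 5 + 4 + 15 + 35 = 100.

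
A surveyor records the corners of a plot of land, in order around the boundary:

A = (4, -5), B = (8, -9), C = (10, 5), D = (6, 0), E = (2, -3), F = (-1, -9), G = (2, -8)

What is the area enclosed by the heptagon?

56.5

Apply the surveyor's formula: 2A = Σ (x_i·y_{i+1} − x_{i+1}·y_i), indices taken mod 7.
Cross-terms: 4, 130, -30, -18, -21, 26, 22  ⇒  Σ = 113
Area = |Σ|/2 = 56.5.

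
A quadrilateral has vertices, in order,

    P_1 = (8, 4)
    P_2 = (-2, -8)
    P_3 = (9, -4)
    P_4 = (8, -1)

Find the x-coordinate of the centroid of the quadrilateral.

1255/261

Apply Gauss's area formula. First the cross-terms c_i = x_i·y_{i+1} − x_{i+1}·y_i:
  -56, 80, 23, 40  ⇒  2A = 87, A = 43.5.
Then Σ (x_i + x_{i+1})·c_i = 1255, so x̄ = 1255 / (6·43.5) = 1255/261.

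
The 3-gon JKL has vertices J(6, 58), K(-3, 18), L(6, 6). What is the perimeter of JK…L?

108

|JK| = √((-9)² + (-40)²) = √1681 = 41
|KL| = √((9)² + (-12)²) = √225 = 15
|LJ| = √((0)² + (52)²) = √2704 = 52
Perimeter = 41 + 15 + 52 = 108.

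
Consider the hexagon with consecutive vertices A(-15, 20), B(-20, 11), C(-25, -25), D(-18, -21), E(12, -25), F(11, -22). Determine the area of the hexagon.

Apply the shoelace formula: 2A = Σ (x_i·y_{i+1} − x_{i+1}·y_i), indices taken mod 6.
Σ = (235) + (775) + (75) + (702) + (11) + (-110) = 1688
Area = |Σ|/2 = 844.

844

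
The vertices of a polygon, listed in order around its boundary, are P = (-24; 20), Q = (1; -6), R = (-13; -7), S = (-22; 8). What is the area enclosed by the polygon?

233.5

Apply the shoelace (surveyor's) formula: 2A = Σ (x_i·y_{i+1} − x_{i+1}·y_i), indices taken mod 4.
Cross-terms: 124, -85, -258, -248  ⇒  Σ = -467
Area = |Σ|/2 = 233.5.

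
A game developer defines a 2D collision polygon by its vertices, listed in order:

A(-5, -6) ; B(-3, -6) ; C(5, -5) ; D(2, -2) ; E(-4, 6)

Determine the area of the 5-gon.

Cross-terms: 12, 45, 0, 4, 54  ⇒  Σ = 115
Area = |Σ|/2 = 57.5.

57.5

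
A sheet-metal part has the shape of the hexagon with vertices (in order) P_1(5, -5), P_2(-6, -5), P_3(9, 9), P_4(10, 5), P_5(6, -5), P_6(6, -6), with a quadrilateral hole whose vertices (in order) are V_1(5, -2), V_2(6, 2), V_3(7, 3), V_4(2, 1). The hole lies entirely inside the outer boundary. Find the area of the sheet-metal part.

Outer boundary:
Apply the shoelace (surveyor's) formula: 2A = Σ (x_i·y_{i+1} − x_{i+1}·y_i), indices taken mod 6.
Cross-terms: -55, -9, -45, -80, -6, 0  ⇒  Σ = -195
Area = |Σ|/2 = 97.5.
Hole:
Apply the shoelace formula: 2A = Σ (x_i·y_{i+1} − x_{i+1}·y_i), indices taken mod 4.
Cross-terms: 22, 4, 1, -9  ⇒  Σ = 18
Area = |Σ|/2 = 9.
Net area = 97.5 − 9 = 88.5.

88.5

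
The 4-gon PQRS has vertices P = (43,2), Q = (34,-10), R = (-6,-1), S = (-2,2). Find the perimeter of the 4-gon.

106

|PQ| = √((-9)² + (-12)²) = √225 = 15
|QR| = √((-40)² + (9)²) = √1681 = 41
|RS| = √((4)² + (3)²) = √25 = 5
|SP| = √((45)² + (0)²) = √2025 = 45
Perimeter = 15 + 41 + 5 + 45 = 106.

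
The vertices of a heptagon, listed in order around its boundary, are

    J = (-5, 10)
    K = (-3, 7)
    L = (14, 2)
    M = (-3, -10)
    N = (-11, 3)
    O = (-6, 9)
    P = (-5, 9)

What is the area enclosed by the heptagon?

228.5

Apply the surveyor's formula: 2A = Σ (x_i·y_{i+1} − x_{i+1}·y_i), indices taken mod 7.
Σ = (-5) + (-104) + (-134) + (-119) + (-81) + (-9) + (-5) = -457
Area = |Σ|/2 = 228.5.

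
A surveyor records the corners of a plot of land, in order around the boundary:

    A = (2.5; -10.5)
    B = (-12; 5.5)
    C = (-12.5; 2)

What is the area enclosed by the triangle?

Apply the surveyor's formula: 2A = Σ (x_i·y_{i+1} − x_{i+1}·y_i), indices taken mod 3.
Cross-terms: -112.25, 44.75, 126.25  ⇒  Σ = 58.75
Area = |Σ|/2 = 29.375.

29.375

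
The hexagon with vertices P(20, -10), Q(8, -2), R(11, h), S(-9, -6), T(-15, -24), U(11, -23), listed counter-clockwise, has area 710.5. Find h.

20

Write out the shoelace sum; only the two edges meeting at R involve h:
2·Area = [(8·h − 11·(-2)) + (11·(-6) − (-9)·h)] + 1125
       = 17·h + 1081 = 1421
⇒ h = 20.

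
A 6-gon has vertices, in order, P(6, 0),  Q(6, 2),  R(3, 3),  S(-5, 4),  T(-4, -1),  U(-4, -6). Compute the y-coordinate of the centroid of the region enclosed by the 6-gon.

-5/96

Apply the shoelace (surveyor's) formula. First the cross-terms c_i = x_i·y_{i+1} − x_{i+1}·y_i:
  12, 12, 27, 21, 20, 36  ⇒  2A = 128, A = 64.
Then Σ (y_i + y_{i+1})·c_i = -20, so ȳ = -20 / (6·64) = -5/96.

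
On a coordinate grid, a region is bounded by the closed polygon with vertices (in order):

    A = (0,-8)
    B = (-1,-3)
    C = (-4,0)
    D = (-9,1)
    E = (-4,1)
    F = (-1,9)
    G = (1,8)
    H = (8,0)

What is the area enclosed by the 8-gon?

104.5

Apply the shoelace formula: 2A = Σ (x_i·y_{i+1} − x_{i+1}·y_i), indices taken mod 8.
Σ = (-8) + (-12) + (-4) + (-5) + (-35) + (-17) + (-64) + (-64) = -209
Area = |Σ|/2 = 104.5.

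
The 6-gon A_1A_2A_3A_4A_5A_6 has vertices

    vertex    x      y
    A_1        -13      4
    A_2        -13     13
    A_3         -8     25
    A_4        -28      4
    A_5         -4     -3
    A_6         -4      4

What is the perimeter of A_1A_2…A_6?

|A_1A_2| = √((0)² + (9)²) = √81 = 9
|A_2A_3| = √((5)² + (12)²) = √169 = 13
|A_3A_4| = √((-20)² + (-21)²) = √841 = 29
|A_4A_5| = √((24)² + (-7)²) = √625 = 25
|A_5A_6| = √((0)² + (7)²) = √49 = 7
|A_6A_1| = √((-9)² + (0)²) = √81 = 9
Perimeter = 9 + 13 + 29 + 25 + 7 + 9 = 92.

92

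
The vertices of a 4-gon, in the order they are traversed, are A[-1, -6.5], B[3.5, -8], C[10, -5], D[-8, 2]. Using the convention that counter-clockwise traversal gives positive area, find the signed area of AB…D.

63.625

Apply the shoelace formula: 2A = Σ (x_i·y_{i+1} − x_{i+1}·y_i), indices taken mod 4.
Σ = (30.75) + (62.5) + (-20) + (54) = 127.25
Signed area = Σ/2 = 63.625 (positive ⇒ counter-clockwise traversal).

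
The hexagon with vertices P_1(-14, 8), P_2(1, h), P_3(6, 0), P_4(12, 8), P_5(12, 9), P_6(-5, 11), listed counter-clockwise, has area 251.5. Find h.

-8

The doubled signed area Σ (x_i y_{i+1} − x_{i+1} y_i) is linear in h.
With h=0 it equals 343; the coefficient of h is -20 (from the two edges through P_2).
So -20·h + 343 = 2·251.5 = 503 ⇒ h = -8.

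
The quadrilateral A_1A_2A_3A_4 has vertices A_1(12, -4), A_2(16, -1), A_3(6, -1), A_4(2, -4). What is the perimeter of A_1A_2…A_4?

|A_1A_2| = √((4)² + (3)²) = √25 = 5
|A_2A_3| = √((-10)² + (0)²) = √100 = 10
|A_3A_4| = √((-4)² + (-3)²) = √25 = 5
|A_4A_1| = √((10)² + (0)²) = √100 = 10
Perimeter = 5 + 10 + 5 + 10 = 30.

30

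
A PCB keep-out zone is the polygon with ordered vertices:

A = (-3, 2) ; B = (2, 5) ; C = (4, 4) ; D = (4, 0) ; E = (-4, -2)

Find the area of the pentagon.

34.5

Apply the shoelace formula: 2A = Σ (x_i·y_{i+1} − x_{i+1}·y_i), indices taken mod 5.
A→B: (-3)(5) − (2)(2) = -19
B→C: (2)(4) − (4)(5) = -12
C→D: (4)(0) − (4)(4) = -16
D→E: (4)(-2) − (-4)(0) = -8
E→A: (-4)(2) − (-3)(-2) = -14
Σ = -69
Area = |Σ|/2 = 34.5.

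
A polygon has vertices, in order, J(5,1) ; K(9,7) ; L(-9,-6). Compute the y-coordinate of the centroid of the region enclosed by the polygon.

2/3

Apply the shoelace (surveyor's) formula. First the cross-terms c_i = x_i·y_{i+1} − x_{i+1}·y_i:
  26, 9, 21  ⇒  2A = 56, A = 28.
Then Σ (y_i + y_{i+1})·c_i = 112, so ȳ = 112 / (6·28) = 2/3.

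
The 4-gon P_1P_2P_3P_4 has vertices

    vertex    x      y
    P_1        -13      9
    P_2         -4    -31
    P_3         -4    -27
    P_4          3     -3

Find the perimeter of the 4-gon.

90

|P_1P_2| = √((9)² + (-40)²) = √1681 = 41
|P_2P_3| = √((0)² + (4)²) = √16 = 4
|P_3P_4| = √((7)² + (24)²) = √625 = 25
|P_4P_1| = √((-16)² + (12)²) = √400 = 20
Perimeter = 41 + 4 + 25 + 20 = 90.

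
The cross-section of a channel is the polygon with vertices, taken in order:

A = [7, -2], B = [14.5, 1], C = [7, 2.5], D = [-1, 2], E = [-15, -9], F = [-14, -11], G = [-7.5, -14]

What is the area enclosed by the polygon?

193.125

Σ = (36) + (29.25) + (16.5) + (39) + (39) + (113.5) + (113) = 386.25
Area = |Σ|/2 = 193.125.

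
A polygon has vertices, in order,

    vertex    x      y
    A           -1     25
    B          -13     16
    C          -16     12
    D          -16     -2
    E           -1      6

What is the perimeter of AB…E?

70

|AB| = √((-12)² + (-9)²) = √225 = 15
|BC| = √((-3)² + (-4)²) = √25 = 5
|CD| = √((0)² + (-14)²) = √196 = 14
|DE| = √((15)² + (8)²) = √289 = 17
|EA| = √((0)² + (19)²) = √361 = 19
Perimeter = 15 + 5 + 14 + 17 + 19 = 70.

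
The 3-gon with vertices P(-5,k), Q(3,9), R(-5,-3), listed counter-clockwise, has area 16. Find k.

-7

The doubled signed area Σ (x_i y_{i+1} − x_{i+1} y_i) is linear in k.
With k=0 it equals -24; the coefficient of k is -8 (from the two edges through P).
So -8·k + -24 = 2·16 = 32 ⇒ k = -7.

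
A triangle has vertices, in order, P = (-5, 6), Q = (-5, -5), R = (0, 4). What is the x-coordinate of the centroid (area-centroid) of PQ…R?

-10/3

Apply Gauss's area formula. First the cross-terms c_i = x_i·y_{i+1} − x_{i+1}·y_i:
  55, -20, 20  ⇒  2A = 55, A = 27.5.
Then Σ (x_i + x_{i+1})·c_i = -550, so x̄ = -550 / (6·27.5) = -10/3.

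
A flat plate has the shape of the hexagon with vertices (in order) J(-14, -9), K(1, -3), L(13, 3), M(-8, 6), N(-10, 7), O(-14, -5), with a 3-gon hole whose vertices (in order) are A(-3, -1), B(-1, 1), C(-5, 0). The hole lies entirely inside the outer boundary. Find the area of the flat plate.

Outer boundary:
Apply the surveyor's formula: 2A = Σ (x_i·y_{i+1} − x_{i+1}·y_i), indices taken mod 6.
J→K: (-14)(-3) − (1)(-9) = 51
K→L: (1)(3) − (13)(-3) = 42
L→M: (13)(6) − (-8)(3) = 102
M→N: (-8)(7) − (-10)(6) = 4
N→O: (-10)(-5) − (-14)(7) = 148
O→J: (-14)(-9) − (-14)(-5) = 56
Σ = 403
Area = |Σ|/2 = 201.5.
Hole:
Cross-terms: -4, 5, 5  ⇒  Σ = 6
Area = |Σ|/2 = 3.
Net area = 201.5 − 3 = 198.5.

198.5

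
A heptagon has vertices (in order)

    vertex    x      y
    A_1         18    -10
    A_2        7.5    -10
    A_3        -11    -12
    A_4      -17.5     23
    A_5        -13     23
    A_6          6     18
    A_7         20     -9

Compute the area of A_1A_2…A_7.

Σ = (-105) + (-200) + (-463) + (-103.5) + (-372) + (-414) + (-38) = -1695.5
Area = |Σ|/2 = 847.75.

847.75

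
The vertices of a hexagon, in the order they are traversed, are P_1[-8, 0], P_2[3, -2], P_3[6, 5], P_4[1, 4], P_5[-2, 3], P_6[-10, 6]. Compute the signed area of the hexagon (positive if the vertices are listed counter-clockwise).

P_1→P_2: (-8)(-2) − (3)(0) = 16
P_2→P_3: (3)(5) − (6)(-2) = 27
P_3→P_4: (6)(4) − (1)(5) = 19
P_4→P_5: (1)(3) − (-2)(4) = 11
P_5→P_6: (-2)(6) − (-10)(3) = 18
P_6→P_1: (-10)(0) − (-8)(6) = 48
Σ = 139
Signed area = Σ/2 = 69.5 (positive ⇒ counter-clockwise traversal).

69.5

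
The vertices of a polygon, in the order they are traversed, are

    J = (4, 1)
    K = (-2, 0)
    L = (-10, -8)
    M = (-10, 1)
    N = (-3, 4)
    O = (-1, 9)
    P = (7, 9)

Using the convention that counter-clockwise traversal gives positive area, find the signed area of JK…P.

-116.5

Apply the surveyor's formula: 2A = Σ (x_i·y_{i+1} − x_{i+1}·y_i), indices taken mod 7.
Cross-terms: 2, 16, -90, -37, -23, -72, -29  ⇒  Σ = -233
Signed area = Σ/2 = -116.5 (negative ⇒ clockwise traversal).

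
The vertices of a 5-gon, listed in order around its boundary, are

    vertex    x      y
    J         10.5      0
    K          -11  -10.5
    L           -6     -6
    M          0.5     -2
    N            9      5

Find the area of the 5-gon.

Apply the shoelace formula: 2A = Σ (x_i·y_{i+1} − x_{i+1}·y_i), indices taken mod 5.
J→K: (10.5)(-10.5) − (-11)(0) = -110.25
K→L: (-11)(-6) − (-6)(-10.5) = 3
L→M: (-6)(-2) − (0.5)(-6) = 15
M→N: (0.5)(5) − (9)(-2) = 20.5
N→J: (9)(0) − (10.5)(5) = -52.5
Σ = -124.25
Area = |Σ|/2 = 62.125.

62.125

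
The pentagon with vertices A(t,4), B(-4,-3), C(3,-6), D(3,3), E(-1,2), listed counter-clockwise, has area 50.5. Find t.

-4

The doubled signed area Σ (x_i y_{i+1} − x_{i+1} y_i) is linear in t.
With t=0 it equals 81; the coefficient of t is -5 (from the two edges through A).
So -5·t + 81 = 2·50.5 = 101 ⇒ t = -4.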